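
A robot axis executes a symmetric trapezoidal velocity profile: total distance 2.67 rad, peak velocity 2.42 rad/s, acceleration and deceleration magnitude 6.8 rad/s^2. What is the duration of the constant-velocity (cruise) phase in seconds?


t_acc = v/a = 0.355882 s, d_acc = v^2/(2a) = 0.430618 rad each
d_cruise = 2.67 - 2*0.430618 = 1.808764 rad
t_cruise = d_cruise/v = 1.808764/2.42 = 0.7474

0.7474 s


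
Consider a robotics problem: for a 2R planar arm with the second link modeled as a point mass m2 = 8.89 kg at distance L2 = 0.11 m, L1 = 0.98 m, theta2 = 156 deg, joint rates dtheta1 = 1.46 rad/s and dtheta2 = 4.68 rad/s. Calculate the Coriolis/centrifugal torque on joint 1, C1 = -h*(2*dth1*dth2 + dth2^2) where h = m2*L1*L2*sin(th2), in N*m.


h = m2*L1*L2*sin(th2) = 8.89*0.98*0.11*sin(156 deg) = 0.389793
C1 = -h*(2*1.46*4.68 + 4.68^2) = -0.389793*35.5680 = -13.8642

-13.8642 N*m


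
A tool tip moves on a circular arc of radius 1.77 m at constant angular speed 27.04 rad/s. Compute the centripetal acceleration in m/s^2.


a_c = omega^2 * r = 27.04^2 * 1.77 = 1294.1560

1294.1560 m/s^2


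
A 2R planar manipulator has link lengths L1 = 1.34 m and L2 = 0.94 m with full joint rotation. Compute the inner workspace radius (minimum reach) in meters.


r_min = |L1 - L2| = |1.34 - 0.94| = 0.4000

0.4000 m


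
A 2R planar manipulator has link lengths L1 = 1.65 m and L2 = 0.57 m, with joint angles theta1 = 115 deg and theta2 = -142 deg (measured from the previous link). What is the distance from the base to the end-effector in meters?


x = L1*cos(th1) + L2*cos(th1+th2) = -0.189446
y = L1*sin(th1) + L2*sin(th1+th2) = 1.236633
d = sqrt(x^2 + y^2) = sqrt(0.035890 + 1.529261) = 1.2511

1.2511 m


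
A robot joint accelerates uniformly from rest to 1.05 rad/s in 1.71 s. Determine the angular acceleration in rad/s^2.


alpha = delta_omega / t = 1.05 / 1.71 = 0.6140

0.6140 rad/s^2


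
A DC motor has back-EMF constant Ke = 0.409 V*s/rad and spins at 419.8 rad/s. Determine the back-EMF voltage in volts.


V_emf = Ke * omega = 0.409*419.8 = 171.6982

171.6982 V


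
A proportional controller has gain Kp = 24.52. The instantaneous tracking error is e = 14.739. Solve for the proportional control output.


u_P = Kp * e = 24.52 * 14.739 = 361.4003

361.4003


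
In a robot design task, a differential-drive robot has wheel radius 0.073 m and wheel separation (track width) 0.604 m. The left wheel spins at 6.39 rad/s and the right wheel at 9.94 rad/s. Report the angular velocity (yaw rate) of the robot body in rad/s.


omega = r*(wR - wL)/L = 0.073*(9.94 - (6.39))/0.604 = 0.4291

0.4291 rad/s


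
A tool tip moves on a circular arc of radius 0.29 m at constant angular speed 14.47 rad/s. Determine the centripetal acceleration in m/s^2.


a_c = omega^2 * r = 14.47^2 * 0.29 = 60.7205

60.7205 m/s^2


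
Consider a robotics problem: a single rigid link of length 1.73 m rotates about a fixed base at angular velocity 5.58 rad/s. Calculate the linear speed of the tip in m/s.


v = L*omega = 1.73 * 5.58 = 9.6534

9.6534 m/s


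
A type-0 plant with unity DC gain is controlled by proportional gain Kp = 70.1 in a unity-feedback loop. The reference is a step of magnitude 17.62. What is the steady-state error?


e_ss = R/(1 + Kp) = 17.62/(1 + 70.1) = 17.62/71.1000 = 0.2478

0.2478


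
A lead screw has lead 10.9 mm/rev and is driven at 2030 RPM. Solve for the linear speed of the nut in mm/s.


v = lead * (RPM/60) = 10.9*2030/60 = 368.7833

368.7833 mm/s


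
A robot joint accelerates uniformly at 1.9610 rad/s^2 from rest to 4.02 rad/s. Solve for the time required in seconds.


t = delta_omega / alpha = 4.02 / 1.9610 = 2.0500

2.0500 s


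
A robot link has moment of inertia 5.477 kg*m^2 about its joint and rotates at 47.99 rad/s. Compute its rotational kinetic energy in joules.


KE = (1/2)*I*omega^2 = 0.5*5.477*47.99^2 = 6306.8753

6306.8753 J


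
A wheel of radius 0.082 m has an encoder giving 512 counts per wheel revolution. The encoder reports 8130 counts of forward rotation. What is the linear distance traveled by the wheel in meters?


revs = 8130/512 = 15.878906
d = revs * 2*pi*r = 15.878906 * 2*pi*0.082 = 8.1811

8.1811 m


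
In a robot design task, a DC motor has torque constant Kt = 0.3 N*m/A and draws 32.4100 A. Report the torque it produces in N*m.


tau = Kt * I = 0.3*32.4100 = 9.7230

9.7230 N*m


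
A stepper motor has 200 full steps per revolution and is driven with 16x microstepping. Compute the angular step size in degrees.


step = 360/(200*16) = 360/3200 = 0.1125

0.1125 degrees


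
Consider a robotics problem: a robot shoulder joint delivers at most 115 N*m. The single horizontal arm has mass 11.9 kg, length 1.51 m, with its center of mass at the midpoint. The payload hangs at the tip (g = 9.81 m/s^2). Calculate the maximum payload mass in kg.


tau_arm = m_arm*g*(L/2) = 11.9*9.81*1.51/2 = 88.1379 N*m
tau_payload = tau_max - tau_arm = 115 - 88.1379 = 26.8621
m_payload = tau_payload / (g*L) = 26.8621 / (9.81*1.51) = 1.8134

1.8134 kg


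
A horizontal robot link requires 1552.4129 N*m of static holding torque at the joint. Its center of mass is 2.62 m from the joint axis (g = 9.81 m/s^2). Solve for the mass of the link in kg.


m = tau / (g*L) = 1552.4129 / (9.81 * 2.62) = 60.4000

60.4000 kg


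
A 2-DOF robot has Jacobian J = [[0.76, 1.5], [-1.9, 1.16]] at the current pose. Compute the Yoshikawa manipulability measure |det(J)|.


det(J) = 0.76*1.16 - (1.5)*(-1.9) = 3.7316
|det(J)| = 3.7316

3.7316


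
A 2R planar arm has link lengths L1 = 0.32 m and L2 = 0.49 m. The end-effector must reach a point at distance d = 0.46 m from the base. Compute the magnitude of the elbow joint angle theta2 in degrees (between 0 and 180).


cos(th2) = (d^2 - L1^2 - L2^2)/(2*L1*L2) = (0.46^2 - 0.32^2 - 0.49^2)/(2*0.32*0.49) = -0.41741071
th2 = acos(-0.41741071) = 114.6712 deg

114.6712 degrees


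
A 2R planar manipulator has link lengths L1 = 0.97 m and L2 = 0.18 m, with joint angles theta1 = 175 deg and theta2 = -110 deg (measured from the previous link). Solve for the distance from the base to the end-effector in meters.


x = L1*cos(th1) + L2*cos(th1+th2) = -0.890238
y = L1*sin(th1) + L2*sin(th1+th2) = 0.247676
d = sqrt(x^2 + y^2) = sqrt(0.792524 + 0.061343) = 0.9240

0.9240 m


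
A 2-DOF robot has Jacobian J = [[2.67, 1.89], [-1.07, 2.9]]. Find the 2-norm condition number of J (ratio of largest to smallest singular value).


JJ^T eigenvalues: trace(JJ^T) = 20.2559, det(JJ^T) = det(J)^2 = 95.36108409
s_max^2 = (20.2559 + sqrt(28.85714845))/2 = 12.81389250
s_min^2 = (20.2559 - sqrt(28.85714845))/2 = 7.44200750
kappa = s_max/s_min = sqrt(12.81389250/7.44200750) = 1.3122

1.3122


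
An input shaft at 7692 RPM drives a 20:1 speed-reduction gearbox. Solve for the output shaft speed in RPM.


omega_out = omega_in / N = 7692 / 20 = 384.6000

384.6000 RPM


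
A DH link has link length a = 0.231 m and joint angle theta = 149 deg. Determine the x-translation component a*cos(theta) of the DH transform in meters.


a*cos(theta) = 0.231*cos(149 deg) = -0.1980

-0.1980 m


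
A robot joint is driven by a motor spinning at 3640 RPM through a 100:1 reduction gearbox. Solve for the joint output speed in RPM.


omega_joint = omega_motor / N = 3640 / 100 = 36.4000

36.4000 RPM


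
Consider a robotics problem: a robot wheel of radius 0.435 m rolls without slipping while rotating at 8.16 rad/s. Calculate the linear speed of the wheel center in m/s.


v = omega * r = 8.16 * 0.435 = 3.5496

3.5496 m/s


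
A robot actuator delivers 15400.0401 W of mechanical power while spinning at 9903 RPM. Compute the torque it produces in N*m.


omega = 9903 * 2*pi/60 = 1037.039735 rad/s
tau = P / omega = 15400.0401 / 1037.039735 = 14.8500

14.8500 N*m


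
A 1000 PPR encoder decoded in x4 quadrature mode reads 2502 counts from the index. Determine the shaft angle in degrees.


angle = counts * 360 / (PPR*4) = 2502 * 360 / 4000 = 225.1800

225.1800 degrees


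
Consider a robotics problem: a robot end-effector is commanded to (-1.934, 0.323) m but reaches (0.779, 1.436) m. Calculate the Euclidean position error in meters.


dx = 0.779 - (-1.934) = 2.7130, dy = 1.436 - (0.323) = 1.1130
err = sqrt(7.360369 + 1.238769) = 2.9324

2.9324 m


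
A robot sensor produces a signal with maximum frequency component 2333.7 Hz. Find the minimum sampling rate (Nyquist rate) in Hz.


f_s,min = 2*f_max = 2*2333.7 = 4667.4000

4667.4000 Hz


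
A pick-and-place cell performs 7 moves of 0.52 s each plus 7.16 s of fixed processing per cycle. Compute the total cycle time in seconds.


T = 7*0.52 + 7.16 = 10.8000

10.8000 s


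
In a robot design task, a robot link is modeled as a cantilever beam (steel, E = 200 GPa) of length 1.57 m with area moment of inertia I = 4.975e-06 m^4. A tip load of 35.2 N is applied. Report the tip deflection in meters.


delta = F*L^3/(3*E*I) = 35.2*1.57^3/(3*2.000e+11*4.975e-06)
      = 136.2202336/2985000 = 4.5635e-05

4.5635e-05 m


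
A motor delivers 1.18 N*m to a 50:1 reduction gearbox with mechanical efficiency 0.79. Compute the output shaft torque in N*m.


tau_out = tau_in * N * eta = 1.18 * 50 * 0.79 = 46.6100

46.6100 N*m


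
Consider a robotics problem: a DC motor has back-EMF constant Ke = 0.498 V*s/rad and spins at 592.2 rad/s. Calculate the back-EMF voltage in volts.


V_emf = Ke * omega = 0.498*592.2 = 294.9156

294.9156 V


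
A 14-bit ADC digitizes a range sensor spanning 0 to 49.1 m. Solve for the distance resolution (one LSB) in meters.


res = range / 2^n = 49.1/2^14 = 49.1/16384 = 0.0030

0.0030 m


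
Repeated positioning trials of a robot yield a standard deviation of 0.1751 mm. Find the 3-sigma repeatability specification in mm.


repeatability = 3*sigma = 3*0.1751 = 0.5253

0.5253 mm


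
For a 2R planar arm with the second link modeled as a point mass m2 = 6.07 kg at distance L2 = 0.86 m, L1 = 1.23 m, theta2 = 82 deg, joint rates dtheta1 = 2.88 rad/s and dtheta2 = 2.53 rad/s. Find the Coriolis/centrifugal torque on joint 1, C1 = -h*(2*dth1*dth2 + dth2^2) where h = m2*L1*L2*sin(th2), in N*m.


h = m2*L1*L2*sin(th2) = 6.07*1.23*0.86*sin(82 deg) = 6.358359
C1 = -h*(2*2.88*2.53 + 2.53^2) = -6.358359*20.9737 = -133.3583

-133.3583 N*m


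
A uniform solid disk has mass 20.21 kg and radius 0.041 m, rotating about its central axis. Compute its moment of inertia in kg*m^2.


I = (1/2)*m*R^2 = 0.5*20.21*0.041^2 = 0.0170

0.0170 kg*m^2


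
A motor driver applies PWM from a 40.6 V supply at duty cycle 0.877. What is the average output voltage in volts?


V_avg = V_supply * D = 40.6*0.877 = 35.6062

35.6062 V


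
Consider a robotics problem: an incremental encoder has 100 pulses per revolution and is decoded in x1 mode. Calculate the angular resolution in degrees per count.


resolution = 360 / (PPR * 1) = 360 / 100 = 3.6000

3.6000 degrees


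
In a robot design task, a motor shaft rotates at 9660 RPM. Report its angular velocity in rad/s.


omega = 9660 * 2*pi/60 = 1011.5928

1011.5928 rad/s


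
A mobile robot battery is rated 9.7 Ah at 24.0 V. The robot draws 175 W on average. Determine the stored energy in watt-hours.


E = capacity * V = 9.7*24.0 = 232.8000

232.8000 Wh


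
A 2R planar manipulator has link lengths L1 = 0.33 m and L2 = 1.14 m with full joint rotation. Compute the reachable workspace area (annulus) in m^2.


r_max = L1 + L2 = 1.4700, r_min = |L1 - L2| = 0.8100
A = pi*(r_max^2 - r_min^2) = pi*(2.1609 - 0.6561) = 4.7275

4.7275 m^2


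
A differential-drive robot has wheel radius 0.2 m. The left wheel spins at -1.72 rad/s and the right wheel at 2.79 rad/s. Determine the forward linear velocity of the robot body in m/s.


v = r*(wR + wL)/2 = 0.2*(2.79 + -1.72)/2 = 0.1070

0.1070 m/s


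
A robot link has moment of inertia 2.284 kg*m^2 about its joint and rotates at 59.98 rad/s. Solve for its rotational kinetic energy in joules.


KE = (1/2)*I*omega^2 = 0.5*2.284*59.98^2 = 4108.4597

4108.4597 J


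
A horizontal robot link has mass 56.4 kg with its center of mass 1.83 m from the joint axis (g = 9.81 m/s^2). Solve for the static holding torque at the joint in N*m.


tau = m*g*L = 56.4 * 9.81 * 1.83 = 1012.5097

1012.5097 N*m


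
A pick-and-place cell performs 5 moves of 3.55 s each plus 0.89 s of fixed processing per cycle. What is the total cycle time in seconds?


T = 5*3.55 + 0.89 = 18.6400

18.6400 s


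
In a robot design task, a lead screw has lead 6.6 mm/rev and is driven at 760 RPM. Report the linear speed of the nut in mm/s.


v = lead * (RPM/60) = 6.6*760/60 = 83.6000

83.6000 mm/s


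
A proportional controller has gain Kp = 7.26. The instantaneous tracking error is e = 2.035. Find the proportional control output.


u_P = Kp * e = 7.26 * 2.035 = 14.7741

14.7741


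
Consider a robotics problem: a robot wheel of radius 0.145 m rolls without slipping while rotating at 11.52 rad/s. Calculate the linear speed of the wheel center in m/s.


v = omega * r = 11.52 * 0.145 = 1.6704

1.6704 m/s


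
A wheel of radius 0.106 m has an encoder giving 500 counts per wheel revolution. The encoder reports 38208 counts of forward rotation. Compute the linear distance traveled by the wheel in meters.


revs = 38208/500 = 76.416000
d = revs * 2*pi*r = 76.416000 * 2*pi*0.106 = 50.8944

50.8944 m


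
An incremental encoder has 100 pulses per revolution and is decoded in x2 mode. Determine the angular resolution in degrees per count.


resolution = 360 / (PPR * 2) = 360 / 200 = 1.8000

1.8000 degrees


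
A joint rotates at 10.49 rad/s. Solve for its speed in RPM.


RPM = 10.49 * 60/(2*pi) = 100.1721

100.1721 RPM


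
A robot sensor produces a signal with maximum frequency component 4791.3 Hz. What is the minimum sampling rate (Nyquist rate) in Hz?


f_s,min = 2*f_max = 2*4791.3 = 9582.6000

9582.6000 Hz


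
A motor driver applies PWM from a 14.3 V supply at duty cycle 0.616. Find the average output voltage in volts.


V_avg = V_supply * D = 14.3*0.616 = 8.8088

8.8088 V


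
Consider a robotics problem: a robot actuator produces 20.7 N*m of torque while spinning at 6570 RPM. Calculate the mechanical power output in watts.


omega = 6570 * 2*pi/60 = 688.008791 rad/s
P = tau * omega = 20.7 * 688.008791 = 14241.7820

14241.7820 W


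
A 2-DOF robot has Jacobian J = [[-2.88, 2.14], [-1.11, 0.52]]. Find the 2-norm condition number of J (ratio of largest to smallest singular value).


JJ^T eigenvalues: trace(JJ^T) = 14.3765, det(JJ^T) = det(J)^2 = 0.77053284
s_max^2 = (14.3765 + sqrt(203.60162089))/2 = 14.32270199
s_min^2 = (14.3765 - sqrt(203.60162089))/2 = 0.05379801
kappa = s_max/s_min = sqrt(14.32270199/0.05379801) = 16.3166

16.3166


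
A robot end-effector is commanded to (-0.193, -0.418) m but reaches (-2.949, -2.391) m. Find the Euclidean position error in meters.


dx = -2.949 - (-0.193) = -2.7560, dy = -2.391 - (-0.418) = -1.9730
err = sqrt(7.595536 + 3.892729) = 3.3894

3.3894 m


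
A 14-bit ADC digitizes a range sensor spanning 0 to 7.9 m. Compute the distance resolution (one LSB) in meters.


res = range / 2^n = 7.9/2^14 = 7.9/16384 = 4.8218e-04

4.8218e-04 m


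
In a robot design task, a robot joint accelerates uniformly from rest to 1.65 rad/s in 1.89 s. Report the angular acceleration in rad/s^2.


alpha = delta_omega / t = 1.65 / 1.89 = 0.8730

0.8730 rad/s^2


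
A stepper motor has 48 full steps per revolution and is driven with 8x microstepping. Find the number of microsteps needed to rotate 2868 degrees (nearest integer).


step_size = 360/(48*8) = 360/384 = 0.937500 deg
n = 2868/(360/384) = 2868*384/360 = 3059.2000 -> 3059

3059 steps


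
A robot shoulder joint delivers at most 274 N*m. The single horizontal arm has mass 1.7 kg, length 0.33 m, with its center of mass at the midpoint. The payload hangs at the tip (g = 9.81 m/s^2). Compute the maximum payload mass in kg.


tau_arm = m_arm*g*(L/2) = 1.7*9.81*0.33/2 = 2.7517 N*m
tau_payload = tau_max - tau_arm = 274 - 2.7517 = 271.2483
m_payload = tau_payload / (g*L) = 271.2483 / (9.81*0.33) = 83.7884

83.7884 kg


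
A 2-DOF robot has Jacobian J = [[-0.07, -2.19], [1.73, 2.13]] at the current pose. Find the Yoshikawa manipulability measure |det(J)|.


det(J) = -0.07*2.13 - (-2.19)*(1.73) = 3.6396
|det(J)| = 3.6396

3.6396


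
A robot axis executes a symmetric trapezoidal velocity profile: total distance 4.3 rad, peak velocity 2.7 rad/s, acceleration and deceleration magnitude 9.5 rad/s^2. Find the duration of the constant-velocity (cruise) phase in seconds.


t_acc = v/a = 0.284211 s, d_acc = v^2/(2a) = 0.383684 rad each
d_cruise = 4.3 - 2*0.383684 = 3.532632 rad
t_cruise = d_cruise/v = 3.532632/2.7 = 1.3084

1.3084 s


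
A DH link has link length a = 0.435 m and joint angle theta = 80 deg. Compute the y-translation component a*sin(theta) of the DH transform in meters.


a*sin(theta) = 0.435*sin(80 deg) = 0.4284

0.4284 m


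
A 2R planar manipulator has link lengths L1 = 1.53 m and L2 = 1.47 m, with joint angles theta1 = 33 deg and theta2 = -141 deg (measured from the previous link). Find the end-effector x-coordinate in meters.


x = L1*cos(th1) + L2*cos(th1+th2) = 1.53*cos(33 deg) + 1.47*cos(-108 deg) = 0.8289

0.8289 m


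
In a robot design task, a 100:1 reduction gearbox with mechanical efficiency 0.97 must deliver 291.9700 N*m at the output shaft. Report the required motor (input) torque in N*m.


tau_in = tau_out / (N * eta) = 291.9700 / (100 * 0.97) = 3.0100

3.0100 N*m


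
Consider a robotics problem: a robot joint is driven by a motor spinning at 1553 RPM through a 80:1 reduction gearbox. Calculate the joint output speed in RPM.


omega_joint = omega_motor / N = 1553 / 80 = 19.4125

19.4125 RPM


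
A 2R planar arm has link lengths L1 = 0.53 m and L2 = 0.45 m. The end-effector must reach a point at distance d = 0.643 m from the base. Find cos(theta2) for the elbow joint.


cos(th2) = (d^2 - L1^2 - L2^2)/(2*L1*L2) = (0.643^2 - 0.53^2 - 0.45^2)/(2*0.53*0.45) = -0.1466

-0.1466


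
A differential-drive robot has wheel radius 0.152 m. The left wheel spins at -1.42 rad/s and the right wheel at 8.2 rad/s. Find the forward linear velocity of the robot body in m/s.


v = r*(wR + wL)/2 = 0.152*(8.2 + -1.42)/2 = 0.5153

0.5153 m/s


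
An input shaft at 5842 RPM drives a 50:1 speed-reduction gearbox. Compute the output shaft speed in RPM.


omega_out = omega_in / N = 5842 / 50 = 116.8400

116.8400 RPM


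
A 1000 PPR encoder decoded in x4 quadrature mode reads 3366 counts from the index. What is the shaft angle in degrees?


angle = counts * 360 / (PPR*4) = 3366 * 360 / 4000 = 302.9400

302.9400 degrees


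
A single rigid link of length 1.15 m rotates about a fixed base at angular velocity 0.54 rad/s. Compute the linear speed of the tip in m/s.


v = L*omega = 1.15 * 0.54 = 0.6210

0.6210 m/s


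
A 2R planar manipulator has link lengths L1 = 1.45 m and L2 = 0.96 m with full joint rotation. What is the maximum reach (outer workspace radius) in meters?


r_max = L1 + L2 = 1.45 + 0.96 = 2.4100

2.4100 m


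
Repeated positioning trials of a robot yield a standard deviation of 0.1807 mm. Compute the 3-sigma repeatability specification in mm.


repeatability = 3*sigma = 3*0.1807 = 0.5421

0.5421 mm


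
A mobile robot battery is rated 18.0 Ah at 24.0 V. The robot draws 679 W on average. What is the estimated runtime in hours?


E = 18.0*24.0 = 432.0000 Wh
t = E/P = 432.0000/679 = 0.6362

0.6362 hours


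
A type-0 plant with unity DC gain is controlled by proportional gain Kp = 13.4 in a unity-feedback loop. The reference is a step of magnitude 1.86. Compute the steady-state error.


e_ss = R/(1 + Kp) = 1.86/(1 + 13.4) = 1.86/14.4000 = 0.1292

0.1292


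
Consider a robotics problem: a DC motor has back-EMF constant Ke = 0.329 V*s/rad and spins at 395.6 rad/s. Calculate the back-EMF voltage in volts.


V_emf = Ke * omega = 0.329*395.6 = 130.1524

130.1524 V


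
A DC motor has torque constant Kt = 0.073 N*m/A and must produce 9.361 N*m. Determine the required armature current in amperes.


I = tau / Kt = 9.361/0.073 = 128.2329

128.2329 A


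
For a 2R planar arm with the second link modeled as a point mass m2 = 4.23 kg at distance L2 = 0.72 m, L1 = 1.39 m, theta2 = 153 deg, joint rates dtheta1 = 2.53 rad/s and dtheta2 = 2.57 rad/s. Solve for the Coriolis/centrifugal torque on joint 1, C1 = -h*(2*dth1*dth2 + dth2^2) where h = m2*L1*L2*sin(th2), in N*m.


h = m2*L1*L2*sin(th2) = 4.23*1.39*0.72*sin(153 deg) = 1.921916
C1 = -h*(2*2.53*2.57 + 2.57^2) = -1.921916*19.6091 = -37.6870

-37.6870 N*m


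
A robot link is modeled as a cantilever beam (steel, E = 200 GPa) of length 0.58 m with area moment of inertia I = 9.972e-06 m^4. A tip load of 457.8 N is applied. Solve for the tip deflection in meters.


delta = F*L^3/(3*E*I) = 457.8*0.58^3/(3*2.000e+11*9.972e-06)
      = 89.3222736/5983200 = 1.4929e-05

1.4929e-05 m


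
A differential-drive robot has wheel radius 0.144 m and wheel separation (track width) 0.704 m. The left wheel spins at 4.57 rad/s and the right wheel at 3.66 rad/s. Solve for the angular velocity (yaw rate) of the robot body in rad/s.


omega = r*(wR - wL)/L = 0.144*(3.66 - (4.57))/0.704 = -0.1861

-0.1861 rad/s


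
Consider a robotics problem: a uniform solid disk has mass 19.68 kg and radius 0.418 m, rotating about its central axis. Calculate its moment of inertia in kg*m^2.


I = (1/2)*m*R^2 = 0.5*19.68*0.418^2 = 1.7193

1.7193 kg*m^2


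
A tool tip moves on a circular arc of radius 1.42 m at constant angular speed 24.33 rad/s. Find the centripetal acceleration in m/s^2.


a_c = omega^2 * r = 24.33^2 * 1.42 = 840.5674

840.5674 m/s^2


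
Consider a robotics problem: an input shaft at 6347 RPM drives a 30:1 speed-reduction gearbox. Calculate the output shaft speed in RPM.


omega_out = omega_in / N = 6347 / 30 = 211.5667

211.5667 RPM


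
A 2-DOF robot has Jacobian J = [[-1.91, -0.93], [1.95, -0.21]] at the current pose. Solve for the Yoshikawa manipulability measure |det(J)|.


det(J) = -1.91*-0.21 - (-0.93)*(1.95) = 2.2146
|det(J)| = 2.2146

2.2146


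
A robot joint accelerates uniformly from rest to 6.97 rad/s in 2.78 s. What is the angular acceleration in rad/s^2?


alpha = delta_omega / t = 6.97 / 2.78 = 2.5072

2.5072 rad/s^2


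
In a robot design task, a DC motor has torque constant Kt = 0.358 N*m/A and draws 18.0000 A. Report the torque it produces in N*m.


tau = Kt * I = 0.358*18.0000 = 6.4440

6.4440 N*m


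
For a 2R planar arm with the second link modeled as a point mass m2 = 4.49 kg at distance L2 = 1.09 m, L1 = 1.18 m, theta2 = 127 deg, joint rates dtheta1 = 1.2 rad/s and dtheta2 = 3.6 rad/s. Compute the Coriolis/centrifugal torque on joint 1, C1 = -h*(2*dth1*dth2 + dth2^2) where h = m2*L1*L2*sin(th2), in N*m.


h = m2*L1*L2*sin(th2) = 4.49*1.18*1.09*sin(127 deg) = 4.612150
C1 = -h*(2*1.2*3.6 + 3.6^2) = -4.612150*21.6000 = -99.6224

-99.6224 N*m


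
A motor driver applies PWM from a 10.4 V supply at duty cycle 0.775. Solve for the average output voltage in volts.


V_avg = V_supply * D = 10.4*0.775 = 8.0600

8.0600 V


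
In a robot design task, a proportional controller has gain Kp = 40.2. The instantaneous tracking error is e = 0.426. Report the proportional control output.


u_P = Kp * e = 40.2 * 0.426 = 17.1252

17.1252


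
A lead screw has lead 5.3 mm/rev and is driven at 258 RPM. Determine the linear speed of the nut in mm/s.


v = lead * (RPM/60) = 5.3*258/60 = 22.7900

22.7900 mm/s


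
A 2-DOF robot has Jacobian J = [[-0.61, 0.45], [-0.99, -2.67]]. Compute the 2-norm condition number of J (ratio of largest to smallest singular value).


JJ^T eigenvalues: trace(JJ^T) = 8.6836, det(JJ^T) = det(J)^2 = 4.30230564
s_max^2 = (8.6836 + sqrt(58.19568640))/2 = 8.15610486
s_min^2 = (8.6836 - sqrt(58.19568640))/2 = 0.52749514
kappa = s_max/s_min = sqrt(8.15610486/0.52749514) = 3.9322

3.9322


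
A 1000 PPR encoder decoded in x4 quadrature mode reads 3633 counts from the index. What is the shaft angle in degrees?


angle = counts * 360 / (PPR*4) = 3633 * 360 / 4000 = 326.9700

326.9700 degrees


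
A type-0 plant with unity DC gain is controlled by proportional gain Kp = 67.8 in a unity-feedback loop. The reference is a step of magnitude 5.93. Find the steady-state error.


e_ss = R/(1 + Kp) = 5.93/(1 + 67.8) = 5.93/68.8000 = 0.0862

0.0862


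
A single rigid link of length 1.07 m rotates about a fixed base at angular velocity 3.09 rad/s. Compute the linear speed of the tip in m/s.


v = L*omega = 1.07 * 3.09 = 3.3063

3.3063 m/s


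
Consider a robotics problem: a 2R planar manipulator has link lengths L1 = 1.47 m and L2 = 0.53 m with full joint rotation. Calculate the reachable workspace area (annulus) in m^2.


r_max = L1 + L2 = 2.0000, r_min = |L1 - L2| = 0.9400
A = pi*(r_max^2 - r_min^2) = pi*(4.0000 - 0.8836) = 9.7905

9.7905 m^2


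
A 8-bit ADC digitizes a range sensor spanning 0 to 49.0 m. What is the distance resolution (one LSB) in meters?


res = range / 2^n = 49.0/2^8 = 49.0/256 = 0.1914

0.1914 m


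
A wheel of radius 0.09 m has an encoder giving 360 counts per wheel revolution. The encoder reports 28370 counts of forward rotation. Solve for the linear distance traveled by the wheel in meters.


revs = 28370/360 = 78.805556
d = revs * 2*pi*r = 78.805556 * 2*pi*0.09 = 44.5635

44.5635 m


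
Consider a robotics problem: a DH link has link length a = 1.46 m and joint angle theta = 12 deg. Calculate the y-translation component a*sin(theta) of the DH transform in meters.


a*sin(theta) = 1.46*sin(12 deg) = 0.3036

0.3036 m


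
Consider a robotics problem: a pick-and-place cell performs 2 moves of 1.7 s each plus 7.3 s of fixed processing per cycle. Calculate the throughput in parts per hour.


T_cycle = 2*1.7 + 7.3 = 10.7000 s
rate = 3600/T = 336.4486

336.4486 parts/hour


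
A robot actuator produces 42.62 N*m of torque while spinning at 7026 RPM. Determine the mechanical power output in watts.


omega = 7026 * 2*pi/60 = 735.760999 rad/s
P = tau * omega = 42.62 * 735.760999 = 31358.1338

31358.1338 W


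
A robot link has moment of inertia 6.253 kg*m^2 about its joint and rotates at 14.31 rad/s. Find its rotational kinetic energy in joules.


KE = (1/2)*I*omega^2 = 0.5*6.253*14.31^2 = 640.2325

640.2325 J


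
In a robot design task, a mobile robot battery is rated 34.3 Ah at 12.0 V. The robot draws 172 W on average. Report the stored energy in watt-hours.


E = capacity * V = 34.3*12.0 = 411.6000

411.6000 Wh


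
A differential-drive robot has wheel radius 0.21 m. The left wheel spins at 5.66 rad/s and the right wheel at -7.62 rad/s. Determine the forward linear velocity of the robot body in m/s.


v = r*(wR + wL)/2 = 0.21*(-7.62 + 5.66)/2 = -0.2058

-0.2058 m/s


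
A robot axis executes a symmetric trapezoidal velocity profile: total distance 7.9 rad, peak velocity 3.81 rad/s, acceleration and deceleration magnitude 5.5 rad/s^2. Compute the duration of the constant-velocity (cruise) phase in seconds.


t_acc = v/a = 0.692727 s, d_acc = v^2/(2a) = 1.319645 rad each
d_cruise = 7.9 - 2*1.319645 = 5.260710 rad
t_cruise = d_cruise/v = 5.260710/3.81 = 1.3808

1.3808 s


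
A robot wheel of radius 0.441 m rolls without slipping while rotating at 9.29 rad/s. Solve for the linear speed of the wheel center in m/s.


v = omega * r = 9.29 * 0.441 = 4.0969

4.0969 m/s


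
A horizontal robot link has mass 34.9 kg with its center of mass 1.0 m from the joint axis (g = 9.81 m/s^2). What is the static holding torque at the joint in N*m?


tau = m*g*L = 34.9 * 9.81 * 1.0 = 342.3690

342.3690 N*m


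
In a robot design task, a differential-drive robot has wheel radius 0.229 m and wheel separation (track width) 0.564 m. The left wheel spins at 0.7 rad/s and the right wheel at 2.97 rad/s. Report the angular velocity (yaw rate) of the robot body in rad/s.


omega = r*(wR - wL)/L = 0.229*(2.97 - (0.7))/0.564 = 0.9217

0.9217 rad/s


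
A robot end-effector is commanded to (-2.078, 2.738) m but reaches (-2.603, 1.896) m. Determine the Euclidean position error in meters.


dx = -2.603 - (-2.078) = -0.5250, dy = 1.896 - (2.738) = -0.8420
err = sqrt(0.275625 + 0.708964) = 0.9923

0.9923 m


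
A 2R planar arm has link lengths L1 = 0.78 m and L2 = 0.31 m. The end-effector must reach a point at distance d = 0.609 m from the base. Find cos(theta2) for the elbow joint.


cos(th2) = (d^2 - L1^2 - L2^2)/(2*L1*L2) = (0.609^2 - 0.78^2 - 0.31^2)/(2*0.78*0.31) = -0.6899

-0.6899


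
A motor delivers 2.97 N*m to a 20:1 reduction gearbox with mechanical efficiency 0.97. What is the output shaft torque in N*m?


tau_out = tau_in * N * eta = 2.97 * 20 * 0.97 = 57.6180

57.6180 N*m


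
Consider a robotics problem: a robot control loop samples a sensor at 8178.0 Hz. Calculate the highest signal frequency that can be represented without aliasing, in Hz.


f_max = f_s/2 = 8178.0/2 = 4089.0000

4089.0000 Hz


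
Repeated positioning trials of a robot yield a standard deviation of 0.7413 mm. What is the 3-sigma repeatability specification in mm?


repeatability = 3*sigma = 3*0.7413 = 2.2239

2.2239 mm


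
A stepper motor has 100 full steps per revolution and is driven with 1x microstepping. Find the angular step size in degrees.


step = 360/(100*1) = 360/100 = 3.6000

3.6000 degrees


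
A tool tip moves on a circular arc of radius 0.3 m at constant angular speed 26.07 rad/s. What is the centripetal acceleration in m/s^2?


a_c = omega^2 * r = 26.07^2 * 0.3 = 203.8935

203.8935 m/s^2


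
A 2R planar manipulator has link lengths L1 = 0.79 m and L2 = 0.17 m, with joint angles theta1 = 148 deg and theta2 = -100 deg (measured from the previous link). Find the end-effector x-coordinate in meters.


x = L1*cos(th1) + L2*cos(th1+th2) = 0.79*cos(148 deg) + 0.17*cos(48 deg) = -0.5562

-0.5562 m


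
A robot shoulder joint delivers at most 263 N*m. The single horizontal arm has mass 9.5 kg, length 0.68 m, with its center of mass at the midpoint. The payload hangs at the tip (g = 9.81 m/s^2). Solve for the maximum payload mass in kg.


tau_arm = m_arm*g*(L/2) = 9.5*9.81*0.68/2 = 31.6863 N*m
tau_payload = tau_max - tau_arm = 263 - 31.6863 = 231.3137
m_payload = tau_payload / (g*L) = 231.3137 / (9.81*0.68) = 34.6756

34.6756 kg


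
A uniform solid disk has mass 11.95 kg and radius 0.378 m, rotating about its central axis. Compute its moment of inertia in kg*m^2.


I = (1/2)*m*R^2 = 0.5*11.95*0.378^2 = 0.8537

0.8537 kg*m^2


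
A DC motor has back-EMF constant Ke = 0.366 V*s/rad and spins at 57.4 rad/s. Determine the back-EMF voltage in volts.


V_emf = Ke * omega = 0.366*57.4 = 21.0084

21.0084 V


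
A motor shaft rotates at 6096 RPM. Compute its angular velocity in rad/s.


omega = 6096 * 2*pi/60 = 638.3716

638.3716 rad/s


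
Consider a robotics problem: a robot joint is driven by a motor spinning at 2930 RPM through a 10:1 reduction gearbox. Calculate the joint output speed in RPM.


omega_joint = omega_motor / N = 2930 / 10 = 293.0000

293.0000 RPM


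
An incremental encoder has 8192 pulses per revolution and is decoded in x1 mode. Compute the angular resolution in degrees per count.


resolution = 360 / (PPR * 1) = 360 / 8192 = 0.0439

0.0439 degrees


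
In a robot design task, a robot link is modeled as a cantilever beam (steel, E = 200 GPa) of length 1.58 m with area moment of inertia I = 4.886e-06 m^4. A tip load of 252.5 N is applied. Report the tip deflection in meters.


delta = F*L^3/(3*E*I) = 252.5*1.58^3/(3*2.000e+11*4.886e-06)
      = 995.93878/2931600 = 3.3973e-04

3.3973e-04 m


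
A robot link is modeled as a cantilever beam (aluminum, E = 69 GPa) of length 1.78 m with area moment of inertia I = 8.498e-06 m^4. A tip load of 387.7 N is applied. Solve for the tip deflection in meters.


delta = F*L^3/(3*E*I) = 387.7*1.78^3/(3*6.900e+10*8.498e-06)
      = 2186.5318504/1759086 = 0.0012

0.0012 m


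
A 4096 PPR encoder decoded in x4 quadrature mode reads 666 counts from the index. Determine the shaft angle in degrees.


angle = counts * 360 / (PPR*4) = 666 * 360 / 16384 = 14.6338

14.6338 degrees


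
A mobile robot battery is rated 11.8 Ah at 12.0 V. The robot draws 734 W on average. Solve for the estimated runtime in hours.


E = 11.8*12.0 = 141.6000 Wh
t = E/P = 141.6000/734 = 0.1929

0.1929 hours


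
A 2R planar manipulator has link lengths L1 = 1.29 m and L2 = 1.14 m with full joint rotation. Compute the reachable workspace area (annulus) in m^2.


r_max = L1 + L2 = 2.4300, r_min = |L1 - L2| = 0.1500
A = pi*(r_max^2 - r_min^2) = pi*(5.9049 - 0.0225) = 18.4801

18.4801 m^2


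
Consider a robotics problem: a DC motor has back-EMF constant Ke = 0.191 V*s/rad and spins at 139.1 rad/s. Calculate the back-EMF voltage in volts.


V_emf = Ke * omega = 0.191*139.1 = 26.5681

26.5681 V


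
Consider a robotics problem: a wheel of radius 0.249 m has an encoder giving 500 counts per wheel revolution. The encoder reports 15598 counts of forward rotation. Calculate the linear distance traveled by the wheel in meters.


revs = 15598/500 = 31.196000
d = revs * 2*pi*r = 31.196000 * 2*pi*0.249 = 48.8066

48.8066 m


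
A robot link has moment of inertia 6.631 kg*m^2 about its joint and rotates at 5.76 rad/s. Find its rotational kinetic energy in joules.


KE = (1/2)*I*omega^2 = 0.5*6.631*5.76^2 = 110.0003

110.0003 J


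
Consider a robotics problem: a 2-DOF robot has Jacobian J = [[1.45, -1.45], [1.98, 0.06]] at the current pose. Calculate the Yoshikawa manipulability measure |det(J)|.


det(J) = 1.45*0.06 - (-1.45)*(1.98) = 2.9580
|det(J)| = 2.9580

2.9580


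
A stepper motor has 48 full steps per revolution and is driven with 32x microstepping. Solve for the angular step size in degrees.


step = 360/(48*32) = 360/1536 = 0.2344

0.2344 degrees


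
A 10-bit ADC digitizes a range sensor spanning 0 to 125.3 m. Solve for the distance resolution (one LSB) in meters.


res = range / 2^n = 125.3/2^10 = 125.3/1024 = 0.1224

0.1224 m


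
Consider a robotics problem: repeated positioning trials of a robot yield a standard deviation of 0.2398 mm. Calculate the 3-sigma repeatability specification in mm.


repeatability = 3*sigma = 3*0.2398 = 0.7194

0.7194 mm


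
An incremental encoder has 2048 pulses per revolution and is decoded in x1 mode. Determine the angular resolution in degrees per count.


resolution = 360 / (PPR * 1) = 360 / 2048 = 0.1758

0.1758 degrees


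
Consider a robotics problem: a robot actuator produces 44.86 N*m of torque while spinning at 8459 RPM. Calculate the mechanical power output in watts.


omega = 8459 * 2*pi/60 = 885.824409 rad/s
P = tau * omega = 44.86 * 885.824409 = 39738.0830

39738.0830 W


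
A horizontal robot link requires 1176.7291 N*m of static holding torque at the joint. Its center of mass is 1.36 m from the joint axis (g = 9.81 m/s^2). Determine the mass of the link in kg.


m = tau / (g*L) = 1176.7291 / (9.81 * 1.36) = 88.2000

88.2000 kg


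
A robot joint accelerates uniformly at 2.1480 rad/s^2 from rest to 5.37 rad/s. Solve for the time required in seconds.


t = delta_omega / alpha = 5.37 / 2.1480 = 2.5000

2.5000 s


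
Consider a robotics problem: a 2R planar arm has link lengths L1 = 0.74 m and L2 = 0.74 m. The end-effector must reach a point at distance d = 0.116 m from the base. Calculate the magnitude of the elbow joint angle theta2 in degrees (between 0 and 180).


cos(th2) = (d^2 - L1^2 - L2^2)/(2*L1*L2) = (0.116^2 - 0.74^2 - 0.74^2)/(2*0.74*0.74) = -0.98771366
th2 = acos(-0.98771366) = 171.0093 deg

171.0093 degrees


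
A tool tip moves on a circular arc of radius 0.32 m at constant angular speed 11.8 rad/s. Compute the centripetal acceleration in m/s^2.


a_c = omega^2 * r = 11.8^2 * 0.32 = 44.5568

44.5568 m/s^2


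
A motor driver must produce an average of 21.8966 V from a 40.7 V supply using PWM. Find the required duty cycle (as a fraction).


D = V_avg/V_supply = 21.8966/40.7 = 0.5380

0.5380


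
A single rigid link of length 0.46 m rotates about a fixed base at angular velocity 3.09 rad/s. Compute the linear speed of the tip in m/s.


v = L*omega = 0.46 * 3.09 = 1.4214

1.4214 m/s


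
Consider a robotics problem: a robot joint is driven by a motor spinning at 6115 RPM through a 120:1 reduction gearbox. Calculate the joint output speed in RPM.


omega_joint = omega_motor / N = 6115 / 120 = 50.9583

50.9583 RPM


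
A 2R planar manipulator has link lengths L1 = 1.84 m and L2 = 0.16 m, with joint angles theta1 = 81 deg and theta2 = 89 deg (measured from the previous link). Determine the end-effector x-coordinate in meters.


x = L1*cos(th1) + L2*cos(th1+th2) = 1.84*cos(81 deg) + 0.16*cos(170 deg) = 0.1303

0.1303 m


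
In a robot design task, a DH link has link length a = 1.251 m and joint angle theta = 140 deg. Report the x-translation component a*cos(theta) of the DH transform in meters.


a*cos(theta) = 1.251*cos(140 deg) = -0.9583

-0.9583 m


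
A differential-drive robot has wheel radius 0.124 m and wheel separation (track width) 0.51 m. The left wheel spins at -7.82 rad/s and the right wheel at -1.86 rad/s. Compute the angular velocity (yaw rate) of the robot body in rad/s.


omega = r*(wR - wL)/L = 0.124*(-1.86 - (-7.82))/0.51 = 1.4491

1.4491 rad/s


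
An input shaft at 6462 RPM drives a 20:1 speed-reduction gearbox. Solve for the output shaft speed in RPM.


omega_out = omega_in / N = 6462 / 20 = 323.1000

323.1000 RPM


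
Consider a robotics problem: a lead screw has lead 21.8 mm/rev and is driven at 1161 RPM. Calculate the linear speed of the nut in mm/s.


v = lead * (RPM/60) = 21.8*1161/60 = 421.8300

421.8300 mm/s


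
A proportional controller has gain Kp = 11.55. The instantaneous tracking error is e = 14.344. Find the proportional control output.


u_P = Kp * e = 11.55 * 14.344 = 165.6732

165.6732


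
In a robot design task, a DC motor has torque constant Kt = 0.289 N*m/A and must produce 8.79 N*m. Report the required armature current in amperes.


I = tau / Kt = 8.79/0.289 = 30.4152

30.4152 A


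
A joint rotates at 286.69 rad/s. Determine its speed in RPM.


RPM = 286.69 * 60/(2*pi) = 2737.6878

2737.6878 RPM


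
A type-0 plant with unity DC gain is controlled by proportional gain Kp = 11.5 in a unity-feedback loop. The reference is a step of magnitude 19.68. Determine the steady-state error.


e_ss = R/(1 + Kp) = 19.68/(1 + 11.5) = 19.68/12.5000 = 1.5744

1.5744


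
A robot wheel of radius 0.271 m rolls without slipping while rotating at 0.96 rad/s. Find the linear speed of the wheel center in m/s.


v = omega * r = 0.96 * 0.271 = 0.2602

0.2602 m/s


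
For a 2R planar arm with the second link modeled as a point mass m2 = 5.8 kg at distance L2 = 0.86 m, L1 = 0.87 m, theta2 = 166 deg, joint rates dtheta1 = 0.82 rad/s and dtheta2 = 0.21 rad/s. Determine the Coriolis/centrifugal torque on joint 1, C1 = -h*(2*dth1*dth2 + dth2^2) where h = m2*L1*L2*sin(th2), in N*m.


h = m2*L1*L2*sin(th2) = 5.8*0.87*0.86*sin(166 deg) = 1.049835
C1 = -h*(2*0.82*0.21 + 0.21^2) = -1.049835*0.3885 = -0.4079

-0.4079 N*m


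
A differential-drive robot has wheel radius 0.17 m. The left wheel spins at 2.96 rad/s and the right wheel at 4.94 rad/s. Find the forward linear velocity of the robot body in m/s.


v = r*(wR + wL)/2 = 0.17*(4.94 + 2.96)/2 = 0.6715

0.6715 m/s
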